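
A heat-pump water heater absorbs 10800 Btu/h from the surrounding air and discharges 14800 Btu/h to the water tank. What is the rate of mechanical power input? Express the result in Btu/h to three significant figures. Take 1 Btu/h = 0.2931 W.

For a cyclic device the first law requires Q̇_H = Q̇_C + Ẇ.
Ẇ = Q̇_H − Q̇_C = 4000 Btu/h.

4000 Btu/h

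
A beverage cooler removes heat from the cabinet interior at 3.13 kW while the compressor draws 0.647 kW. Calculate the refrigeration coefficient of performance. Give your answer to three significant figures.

The first law gives Q̇_H = Q̇_C + Ẇ, so the three rates are Q̇_C = 3.130, Q̇_H = 3.777, Ẇ = 0.6470 kW.
COP_R = Q̇_C/Ẇ = 3.130/0.6470 = 4.838.

4.84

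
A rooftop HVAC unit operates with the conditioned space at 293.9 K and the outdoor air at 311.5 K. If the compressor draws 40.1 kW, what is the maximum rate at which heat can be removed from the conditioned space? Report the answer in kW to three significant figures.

The reservoir spacing is ΔT = 311.5 − 293.9 = 17.60 K.
COP_Carnot = T_C/ΔT = 293.90/17.60 = 16.70.
Q̇_max = COP_Carnot × Ẇ = 16.70 × 40.10 kW = 669.6 kW.

670 kW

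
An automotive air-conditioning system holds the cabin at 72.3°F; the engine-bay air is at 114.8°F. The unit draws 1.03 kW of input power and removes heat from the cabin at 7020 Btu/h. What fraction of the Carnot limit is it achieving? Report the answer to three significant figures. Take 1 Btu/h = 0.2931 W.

0.160

Converting, Q̇_C = 7020 Btu/h = 2.058 kW, so COP_actual = Q̇_C/Ẇ = 2.058/1.030 = 1.998.
In absolute terms T_C = 295.54 K and T_H = 319.15 K, so ΔT = 23.61 K.
COP_Carnot = T_C/ΔT = 295.54/23.61 = 12.52.
η_II = COP_actual/COP_Carnot = 1.998/12.52 = 0.1596.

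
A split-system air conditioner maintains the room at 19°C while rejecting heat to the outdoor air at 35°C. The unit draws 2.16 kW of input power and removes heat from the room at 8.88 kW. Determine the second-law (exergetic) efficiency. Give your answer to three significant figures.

0.225

COP_actual = Q̇_C/Ẇ = 8.880/2.160 = 4.111.
In absolute terms T_C = 292.15 K and T_H = 308.15 K, so ΔT = 16.00 K.
COP_Carnot = T_C/ΔT = 292.15/16.00 = 18.26.
η_II = COP_actual/COP_Carnot = 4.111/18.26 = 0.2252.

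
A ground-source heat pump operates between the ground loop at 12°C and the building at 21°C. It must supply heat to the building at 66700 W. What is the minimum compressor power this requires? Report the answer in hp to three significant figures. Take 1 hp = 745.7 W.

In absolute terms T_C = 285.15 K and T_H = 294.15 K, so ΔT = 9.000 K.
COP_Carnot = T_H/ΔT = 294.15/9.000 = 32.68.
Ẇ_min = Q̇/COP_Carnot = 66700/32.68 = 2041 W = 2.737 hp.

2.74 hp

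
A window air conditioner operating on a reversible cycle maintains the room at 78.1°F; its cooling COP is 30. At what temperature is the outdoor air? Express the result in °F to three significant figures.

96.0 °F

COP_R = T_C/(T_H − T_C) gives T_H − T_C = T_C/COP.
With T_C = 298.76 K, T_H = 298.76 × (1 + 1/30) = 308.72 K.
Converting, 308.72 K = 96.03°F.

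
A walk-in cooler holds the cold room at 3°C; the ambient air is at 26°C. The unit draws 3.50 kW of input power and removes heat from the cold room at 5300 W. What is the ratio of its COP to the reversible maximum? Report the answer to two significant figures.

0.13

Converting, Q̇_C = 5300 W = 5.300 kW, so COP_actual = Q̇_C/Ẇ = 5.300/3.500 = 1.514.
In absolute terms T_C = 276.15 K and T_H = 299.15 K, so ΔT = 23.00 K.
COP_Carnot = T_C/ΔT = 276.15/23.00 = 12.01.
η_II = COP_actual/COP_Carnot = 1.514/12.01 = 0.1261.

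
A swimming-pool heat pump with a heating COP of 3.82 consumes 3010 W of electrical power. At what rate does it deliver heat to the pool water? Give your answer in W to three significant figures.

Q̇_H = COP_HP × Ẇ = 3.82 × 3010 = 11500 W.

11500 W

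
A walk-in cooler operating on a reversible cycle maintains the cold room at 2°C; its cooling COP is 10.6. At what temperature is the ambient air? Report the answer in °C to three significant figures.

COP_R = T_C/(T_H − T_C) gives T_H − T_C = T_C/COP.
With T_C = 275.15 K, T_H = 275.15 × (1 + 1/10.6) = 301.11 K.
Converting, 301.11 K = 27.96°C.

28.0 °C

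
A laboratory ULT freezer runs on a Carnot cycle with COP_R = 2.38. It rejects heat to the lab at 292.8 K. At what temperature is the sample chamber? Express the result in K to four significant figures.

206.2 K

For a Carnot refrigerator COP_R = T_C/(T_H − T_C), so T_C = COP·T_H/(1 + COP).
With T_H = 292.80 K, T_C = 2.38 × 292.80/3.380 = 206.17 K.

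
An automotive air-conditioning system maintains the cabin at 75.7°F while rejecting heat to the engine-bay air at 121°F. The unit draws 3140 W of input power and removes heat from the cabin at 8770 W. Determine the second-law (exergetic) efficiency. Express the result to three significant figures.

0.236

COP_actual = Q̇_C/Ẇ = 8770/3140 = 2.793.
In absolute terms T_C = 297.43 K and T_H = 322.59 K, so ΔT = 25.17 K.
COP_Carnot = T_C/ΔT = 297.43/25.17 = 11.82.
η_II = COP_actual/COP_Carnot = 2.793/11.82 = 0.2363.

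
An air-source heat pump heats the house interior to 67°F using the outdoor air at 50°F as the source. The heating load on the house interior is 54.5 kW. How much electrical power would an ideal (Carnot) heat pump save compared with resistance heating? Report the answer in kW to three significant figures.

52.7 kW

In absolute terms T_C = 283.15 K and T_H = 292.59 K, so ΔT = 9.444 K.
COP_Carnot = T_H/ΔT = 292.59/9.444 = 30.98.
Resistance heating needs Ẇ_res = Q̇_H = 54.50 kW; the reversible heat pump needs only Ẇ_hp = Q̇_H/COP = 1.759 kW.
Saving = 54.50 − 1.759 = 52.74 kW.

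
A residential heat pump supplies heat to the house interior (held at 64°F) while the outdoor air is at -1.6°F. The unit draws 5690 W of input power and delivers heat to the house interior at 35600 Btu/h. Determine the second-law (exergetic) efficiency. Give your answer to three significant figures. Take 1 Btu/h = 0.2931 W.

0.230

Converting, Q̇_H = 35600 Btu/h = 10430 W, so COP_actual = Q̇_H/Ẇ = 10430/5690 = 1.834.
In absolute terms T_C = 254.48 K and T_H = 290.93 K, so ΔT = 36.44 K.
COP_Carnot = T_H/ΔT = 290.93/36.44 = 7.983.
η_II = COP_actual/COP_Carnot = 1.834/7.983 = 0.2297.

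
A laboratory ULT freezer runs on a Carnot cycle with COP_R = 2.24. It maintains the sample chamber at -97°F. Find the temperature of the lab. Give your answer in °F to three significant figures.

64.9 °F

COP_R = T_C/(T_H − T_C) gives T_H − T_C = T_C/COP.
With T_C = 201.48 K, T_H = 201.48 × (1 + 1/2.24) = 291.43 K.
Converting, 291.43 K = 64.91°F.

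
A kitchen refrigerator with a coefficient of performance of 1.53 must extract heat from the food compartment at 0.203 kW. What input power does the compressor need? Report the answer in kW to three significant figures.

0.133 kW

Ẇ = Q̇_C/COP = 0.2030/1.53 = 0.1327 kW.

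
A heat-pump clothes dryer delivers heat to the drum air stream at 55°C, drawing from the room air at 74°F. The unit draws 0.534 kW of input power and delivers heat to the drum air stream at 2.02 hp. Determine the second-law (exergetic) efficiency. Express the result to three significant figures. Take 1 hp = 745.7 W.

Converting, Q̇_H = 2.020 hp = 1.506 kW, so COP_actual = Q̇_H/Ẇ = 1.506/0.5340 = 2.821.
In absolute terms T_C = 296.48 K and T_H = 328.15 K, so ΔT = 31.67 K.
COP_Carnot = T_H/ΔT = 328.15/31.67 = 10.36.
η_II = COP_actual/COP_Carnot = 2.821/10.36 = 0.2722.

0.272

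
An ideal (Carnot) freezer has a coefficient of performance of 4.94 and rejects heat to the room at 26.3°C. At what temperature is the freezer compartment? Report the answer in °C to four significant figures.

-24.11 °C

For a Carnot refrigerator COP_R = T_C/(T_H − T_C), so T_C = COP·T_H/(1 + COP).
With T_H = 299.45 K, T_C = 4.94 × 299.45/5.940 = 249.04 K.
Converting, 249.04 K = -24.11°C.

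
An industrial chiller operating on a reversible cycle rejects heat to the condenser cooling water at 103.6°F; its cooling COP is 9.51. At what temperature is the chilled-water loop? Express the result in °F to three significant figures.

For a Carnot refrigerator COP_R = T_C/(T_H − T_C), so T_C = COP·T_H/(1 + COP).
With T_H = 312.93 K, T_C = 9.51 × 312.93/10.51 = 283.15 K.
Converting, 283.15 K = 50.01°F.

50.0 °F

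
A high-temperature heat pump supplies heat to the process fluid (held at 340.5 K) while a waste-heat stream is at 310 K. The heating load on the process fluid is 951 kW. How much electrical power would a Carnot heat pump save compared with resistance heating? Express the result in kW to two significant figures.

The reservoir spacing is ΔT = 340.5 − 310 = 30.50 K.
COP_Carnot = T_H/ΔT = 340.50/30.50 = 11.16.
Resistance heating needs Ẇ_res = Q̇_H = 951.0 kW; the reversible heat pump needs only Ẇ_hp = Q̇_H/COP = 85.19 kW.
Saving = 951.0 − 85.19 = 865.8 kW.

870 kW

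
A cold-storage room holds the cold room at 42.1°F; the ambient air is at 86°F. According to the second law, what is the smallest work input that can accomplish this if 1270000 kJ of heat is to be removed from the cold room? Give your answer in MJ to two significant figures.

110 MJ

In absolute terms T_C = 278.76 K and T_H = 303.15 K, so ΔT = 24.39 K.
The reversible limit is COP_R = T_C/ΔT = 11.43, so W_min = Q_C/COP = Q_C·ΔT/T_C.
W_min = 1270000 × 24.39/278.76 = 111100 kJ = 111.1 MJ.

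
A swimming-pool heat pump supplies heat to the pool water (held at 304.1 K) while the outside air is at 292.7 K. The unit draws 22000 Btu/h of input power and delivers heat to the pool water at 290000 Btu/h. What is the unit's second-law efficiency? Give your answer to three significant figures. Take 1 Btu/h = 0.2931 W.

COP_actual = Q̇_H/Ẇ = 290000/22000 = 13.18.
The reservoir spacing is ΔT = 304.1 − 292.7 = 11.40 K.
COP_Carnot = T_H/ΔT = 304.10/11.40 = 26.68.
η_II = COP_actual/COP_Carnot = 13.18/26.68 = 0.4942.

0.494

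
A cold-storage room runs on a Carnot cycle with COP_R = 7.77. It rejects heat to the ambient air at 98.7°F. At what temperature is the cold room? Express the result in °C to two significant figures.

1.7 °C

For a Carnot refrigerator COP_R = T_C/(T_H − T_C), so T_C = COP·T_H/(1 + COP).
With T_H = 310.21 K, T_C = 7.77 × 310.21/8.770 = 274.83 K.
Converting, 274.83 K = 1.68°C.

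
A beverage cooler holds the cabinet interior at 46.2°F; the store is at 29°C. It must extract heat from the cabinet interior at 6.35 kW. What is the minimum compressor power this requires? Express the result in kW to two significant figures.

In absolute terms T_C = 281.04 K and T_H = 302.15 K, so ΔT = 21.11 K.
COP_Carnot = T_C/ΔT = 281.04/21.11 = 13.31.
Ẇ_min = Q̇/COP_Carnot = 6.350/13.31 = 0.4770 kW.

0.48 kW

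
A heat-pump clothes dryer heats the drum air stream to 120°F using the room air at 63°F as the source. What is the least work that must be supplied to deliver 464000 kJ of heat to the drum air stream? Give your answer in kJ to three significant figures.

In absolute terms T_C = 290.37 K and T_H = 322.04 K, so ΔT = 31.67 K.
The reversible limit is COP_HP = T_H/ΔT = 10.17, so W_min = Q_H/COP = Q_H·ΔT/T_H.
W_min = 464000 × 31.67/322.04 = 45630 kJ.

45600 kJ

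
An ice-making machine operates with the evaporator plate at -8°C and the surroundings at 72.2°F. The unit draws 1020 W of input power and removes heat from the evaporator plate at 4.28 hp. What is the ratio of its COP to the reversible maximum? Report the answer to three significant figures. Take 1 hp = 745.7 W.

Converting, Q̇_C = 4.280 hp = 3192 W, so COP_actual = Q̇_C/Ẇ = 3192/1020 = 3.129.
In absolute terms T_C = 265.15 K and T_H = 295.48 K, so ΔT = 30.33 K.
COP_Carnot = T_C/ΔT = 265.15/30.33 = 8.741.
η_II = COP_actual/COP_Carnot = 3.129/8.741 = 0.3580.

0.358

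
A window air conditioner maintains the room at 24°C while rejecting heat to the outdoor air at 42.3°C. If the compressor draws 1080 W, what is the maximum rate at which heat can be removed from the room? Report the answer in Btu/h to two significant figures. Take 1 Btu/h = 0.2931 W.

In absolute terms T_C = 297.15 K and T_H = 315.45 K, so ΔT = 18.30 K.
COP_Carnot = T_C/ΔT = 297.15/18.30 = 16.24.
Q̇_max = COP_Carnot × Ẇ = 16.24 × 1080 W = 17540 W = 59830 Btu/h.

60000 Btu/h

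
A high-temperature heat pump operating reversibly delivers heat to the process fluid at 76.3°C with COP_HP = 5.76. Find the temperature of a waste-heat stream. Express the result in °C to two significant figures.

COP_HP = T_H/(T_H − T_C) gives T_H − T_C = T_H/COP.
With T_H = 349.45 K, T_C = 349.45 × (1 − 1/5.76) = 288.78 K.
Converting, 288.78 K = 15.63°C.

16 °C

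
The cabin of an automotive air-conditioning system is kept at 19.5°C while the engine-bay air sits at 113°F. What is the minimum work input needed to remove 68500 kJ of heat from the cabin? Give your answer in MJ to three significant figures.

5.97 MJ

In absolute terms T_C = 292.65 K and T_H = 318.15 K, so ΔT = 25.50 K.
The reversible limit is COP_R = T_C/ΔT = 11.48, so W_min = Q_C/COP = Q_C·ΔT/T_C.
W_min = 68500 × 25.50/292.65 = 5969 kJ = 5.969 MJ.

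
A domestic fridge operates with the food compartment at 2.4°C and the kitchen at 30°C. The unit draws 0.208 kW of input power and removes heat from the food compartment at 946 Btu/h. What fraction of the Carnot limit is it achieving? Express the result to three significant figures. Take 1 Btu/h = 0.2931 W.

Converting, Q̇_C = 946.0 Btu/h = 0.2773 kW, so COP_actual = Q̇_C/Ẇ = 0.2773/0.2080 = 1.333.
In absolute terms T_C = 275.55 K and T_H = 303.15 K, so ΔT = 27.60 K.
COP_Carnot = T_C/ΔT = 275.55/27.60 = 9.984.
η_II = COP_actual/COP_Carnot = 1.333/9.984 = 0.1335.

0.134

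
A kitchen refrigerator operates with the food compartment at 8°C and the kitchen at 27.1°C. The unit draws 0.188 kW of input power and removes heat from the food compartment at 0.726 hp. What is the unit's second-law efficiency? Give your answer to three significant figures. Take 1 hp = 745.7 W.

Converting, Q̇_C = 0.7260 hp = 0.5414 kW, so COP_actual = Q̇_C/Ẇ = 0.5414/0.1880 = 2.880.
In absolute terms T_C = 281.15 K and T_H = 300.25 K, so ΔT = 19.10 K.
COP_Carnot = T_C/ΔT = 281.15/19.10 = 14.72.
η_II = COP_actual/COP_Carnot = 2.880/14.72 = 0.1956.

0.196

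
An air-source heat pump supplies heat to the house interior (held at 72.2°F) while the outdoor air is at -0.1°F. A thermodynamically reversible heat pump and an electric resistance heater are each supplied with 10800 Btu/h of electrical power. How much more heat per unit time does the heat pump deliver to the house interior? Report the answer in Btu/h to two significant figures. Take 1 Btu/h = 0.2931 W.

69000 Btu/h

In absolute terms T_C = 255.32 K and T_H = 295.48 K, so ΔT = 40.17 K.
COP_Carnot = T_H/ΔT = 295.48/40.17 = 7.356.
The heat pump delivers Q̇_H = COP × Ẇ = 79450 Btu/h; the resistance heater delivers Ẇ = 10800 Btu/h.
Extra = (COP − 1)·Ẇ = 68650 Btu/h.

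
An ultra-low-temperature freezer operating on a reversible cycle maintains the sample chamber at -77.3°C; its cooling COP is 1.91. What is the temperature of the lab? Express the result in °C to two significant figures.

25 °C

COP_R = T_C/(T_H − T_C) gives T_H − T_C = T_C/COP.
With T_C = 195.85 K, T_H = 195.85 × (1 + 1/1.91) = 298.39 K.
Converting, 298.39 K = 25.24°C.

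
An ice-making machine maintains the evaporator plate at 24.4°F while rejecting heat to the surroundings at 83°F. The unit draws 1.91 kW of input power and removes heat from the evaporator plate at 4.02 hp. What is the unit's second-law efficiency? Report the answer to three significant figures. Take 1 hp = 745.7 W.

0.190

Converting, Q̇_C = 4.020 hp = 2.998 kW, so COP_actual = Q̇_C/Ẇ = 2.998/1.910 = 1.569.
In absolute terms T_C = 268.93 K and T_H = 301.48 K, so ΔT = 32.56 K.
COP_Carnot = T_C/ΔT = 268.93/32.56 = 8.261.
η_II = COP_actual/COP_Carnot = 1.569/8.261 = 0.1900.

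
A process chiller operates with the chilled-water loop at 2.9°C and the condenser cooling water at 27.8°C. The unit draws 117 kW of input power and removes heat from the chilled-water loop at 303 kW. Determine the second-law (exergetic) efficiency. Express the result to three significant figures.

0.234

COP_actual = Q̇_C/Ẇ = 303.0/117.0 = 2.590.
In absolute terms T_C = 276.05 K and T_H = 300.95 K, so ΔT = 24.90 K.
COP_Carnot = T_C/ΔT = 276.05/24.90 = 11.09.
η_II = COP_actual/COP_Carnot = 2.590/11.09 = 0.2336.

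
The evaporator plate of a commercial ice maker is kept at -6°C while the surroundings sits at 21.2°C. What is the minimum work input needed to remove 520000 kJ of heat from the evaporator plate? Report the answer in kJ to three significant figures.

In absolute terms T_C = 267.15 K and T_H = 294.35 K, so ΔT = 27.20 K.
The reversible limit is COP_R = T_C/ΔT = 9.822, so W_min = Q_C/COP = Q_C·ΔT/T_C.
W_min = 520000 × 27.20/267.15 = 52940 kJ.

52900 kJ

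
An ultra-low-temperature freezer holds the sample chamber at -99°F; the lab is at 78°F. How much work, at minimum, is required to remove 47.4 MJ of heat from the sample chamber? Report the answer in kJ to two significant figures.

In absolute terms T_C = 200.37 K and T_H = 298.71 K, so ΔT = 98.33 K.
The reversible limit is COP_R = T_C/ΔT = 2.038, so W_min = Q_C/COP = Q_C·ΔT/T_C.
W_min = 47.40 × 98.33/200.37 = 23.26 MJ = 23260 kJ.

23000 kJ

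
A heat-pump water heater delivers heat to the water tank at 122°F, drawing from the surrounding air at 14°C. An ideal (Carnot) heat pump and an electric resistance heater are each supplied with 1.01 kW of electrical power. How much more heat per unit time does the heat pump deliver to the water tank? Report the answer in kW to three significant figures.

In absolute terms T_C = 287.15 K and T_H = 323.15 K, so ΔT = 36.00 K.
COP_Carnot = T_H/ΔT = 323.15/36.00 = 8.976.
The heat pump delivers Q̇_H = COP × Ẇ = 9.066 kW; the resistance heater delivers Ẇ = 1.010 kW.
Extra = (COP − 1)·Ẇ = 8.056 kW.

8.06 kW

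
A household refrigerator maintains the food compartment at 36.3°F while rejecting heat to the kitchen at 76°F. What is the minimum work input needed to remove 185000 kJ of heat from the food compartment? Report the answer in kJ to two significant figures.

In absolute terms T_C = 275.54 K and T_H = 297.59 K, so ΔT = 22.06 K.
The reversible limit is COP_R = T_C/ΔT = 12.49, so W_min = Q_C/COP = Q_C·ΔT/T_C.
W_min = 185000 × 22.06/275.54 = 14810 kJ.

15000 kJ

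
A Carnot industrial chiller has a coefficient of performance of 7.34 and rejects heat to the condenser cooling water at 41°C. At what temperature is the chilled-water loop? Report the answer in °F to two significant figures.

38 °F

For a Carnot refrigerator COP_R = T_C/(T_H − T_C), so T_C = COP·T_H/(1 + COP).
With T_H = 314.15 K, T_C = 7.34 × 314.15/8.340 = 276.48 K.
Converting, 276.48 K = 38.00°F.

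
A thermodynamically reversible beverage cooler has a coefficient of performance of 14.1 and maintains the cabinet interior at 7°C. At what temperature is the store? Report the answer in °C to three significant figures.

26.9 °C

COP_R = T_C/(T_H − T_C) gives T_H − T_C = T_C/COP.
With T_C = 280.15 K, T_H = 280.15 × (1 + 1/14.1) = 300.02 K.
Converting, 300.02 K = 26.87°C.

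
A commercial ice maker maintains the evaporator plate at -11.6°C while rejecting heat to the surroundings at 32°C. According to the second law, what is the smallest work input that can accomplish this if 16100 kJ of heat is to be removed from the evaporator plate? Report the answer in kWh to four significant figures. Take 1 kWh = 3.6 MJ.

In absolute terms T_C = 261.55 K and T_H = 305.15 K, so ΔT = 43.60 K.
The reversible limit is COP_R = T_C/ΔT = 5.999, so W_min = Q_C/COP = Q_C·ΔT/T_C.
W_min = 16100 × 43.60/261.55 = 2684 kJ = 0.7455 kWh.

0.7455 kWh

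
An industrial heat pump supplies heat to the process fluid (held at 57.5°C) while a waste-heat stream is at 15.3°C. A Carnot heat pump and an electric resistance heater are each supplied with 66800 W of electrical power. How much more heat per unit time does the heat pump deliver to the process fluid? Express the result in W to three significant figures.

In absolute terms T_C = 288.45 K and T_H = 330.65 K, so ΔT = 42.20 K.
COP_Carnot = T_H/ΔT = 330.65/42.20 = 7.835.
The heat pump delivers Q̇_H = COP × Ẇ = 523400 W; the resistance heater delivers Ẇ = 66800 W.
Extra = (COP − 1)·Ẇ = 456600 W.

457000 W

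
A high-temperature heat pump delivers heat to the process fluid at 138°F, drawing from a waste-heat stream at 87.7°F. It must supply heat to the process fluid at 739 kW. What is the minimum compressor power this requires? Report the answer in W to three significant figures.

In absolute terms T_C = 304.09 K and T_H = 332.04 K, so ΔT = 27.94 K.
COP_Carnot = T_H/ΔT = 332.04/27.94 = 11.88.
Ẇ_min = Q̇/COP_Carnot = 739.0/11.88 = 62.19 kW = 62190 W.

62200 W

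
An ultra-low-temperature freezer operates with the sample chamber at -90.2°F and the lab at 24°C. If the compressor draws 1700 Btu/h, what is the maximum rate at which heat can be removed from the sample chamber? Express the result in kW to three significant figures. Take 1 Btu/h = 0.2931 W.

In absolute terms T_C = 205.26 K and T_H = 297.15 K, so ΔT = 91.89 K.
COP_Carnot = T_C/ΔT = 205.26/91.89 = 2.234.
Q̇_max = COP_Carnot × Ẇ = 2.234 × 1700 Btu/h = 3797 Btu/h = 1.113 kW.

1.11 kW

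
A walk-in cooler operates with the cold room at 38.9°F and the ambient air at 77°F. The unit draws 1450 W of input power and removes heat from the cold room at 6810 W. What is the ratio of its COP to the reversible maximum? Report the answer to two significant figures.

0.36

COP_actual = Q̇_C/Ẇ = 6810/1450 = 4.697.
In absolute terms T_C = 276.98 K and T_H = 298.15 K, so ΔT = 21.17 K.
COP_Carnot = T_C/ΔT = 276.98/21.17 = 13.09.
η_II = COP_actual/COP_Carnot = 4.697/13.09 = 0.3589.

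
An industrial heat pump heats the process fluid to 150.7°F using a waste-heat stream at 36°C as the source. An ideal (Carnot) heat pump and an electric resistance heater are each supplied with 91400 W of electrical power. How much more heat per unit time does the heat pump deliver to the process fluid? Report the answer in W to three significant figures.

In absolute terms T_C = 309.15 K and T_H = 339.09 K, so ΔT = 29.94 K.
COP_Carnot = T_H/ΔT = 339.09/29.94 = 11.32.
The heat pump delivers Q̇_H = COP × Ẇ = 1035000 W; the resistance heater delivers Ẇ = 91400 W.
Extra = (COP − 1)·Ẇ = 943600 W.

944000 W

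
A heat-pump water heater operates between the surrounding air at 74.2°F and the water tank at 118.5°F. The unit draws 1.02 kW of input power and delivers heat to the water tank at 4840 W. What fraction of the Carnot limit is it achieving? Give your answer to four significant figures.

Converting, Q̇_H = 4840 W = 4.840 kW, so COP_actual = Q̇_H/Ẇ = 4.840/1.020 = 4.745.
In absolute terms T_C = 296.59 K and T_H = 321.21 K, so ΔT = 24.61 K.
COP_Carnot = T_H/ΔT = 321.21/24.61 = 13.05.
η_II = COP_actual/COP_Carnot = 4.745/13.05 = 0.3636.

0.3636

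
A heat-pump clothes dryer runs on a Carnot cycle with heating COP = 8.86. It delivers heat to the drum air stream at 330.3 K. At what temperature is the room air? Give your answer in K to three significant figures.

293 K

COP_HP = T_H/(T_H − T_C) gives T_H − T_C = T_H/COP.
With T_H = 330.30 K, T_C = 330.30 × (1 − 1/8.86) = 293.02 K.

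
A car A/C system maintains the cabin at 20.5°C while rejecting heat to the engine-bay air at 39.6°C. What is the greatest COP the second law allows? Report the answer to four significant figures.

In absolute terms T_C = 293.65 K and T_H = 312.75 K, so ΔT = 19.10 K.
For a reversible cycle, COP_Carnot = T_C/ΔT = 293.65/19.10 = 15.37.

15.37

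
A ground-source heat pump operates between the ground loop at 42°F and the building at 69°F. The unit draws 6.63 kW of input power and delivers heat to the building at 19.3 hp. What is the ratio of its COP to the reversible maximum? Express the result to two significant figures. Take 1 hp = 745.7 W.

0.11

Converting, Q̇_H = 19.30 hp = 14.39 kW, so COP_actual = Q̇_H/Ẇ = 14.39/6.630 = 2.171.
In absolute terms T_C = 278.71 K and T_H = 293.71 K, so ΔT = 15.00 K.
COP_Carnot = T_H/ΔT = 293.71/15.00 = 19.58.
η_II = COP_actual/COP_Carnot = 2.171/19.58 = 0.1109.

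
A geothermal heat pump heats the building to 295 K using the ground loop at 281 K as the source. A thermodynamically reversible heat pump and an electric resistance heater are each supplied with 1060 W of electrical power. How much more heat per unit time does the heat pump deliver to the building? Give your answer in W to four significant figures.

The reservoir spacing is ΔT = 295 − 281 = 14.00 K.
COP_Carnot = T_H/ΔT = 295.00/14.00 = 21.07.
The heat pump delivers Q̇_H = COP × Ẇ = 22340 W; the resistance heater delivers Ẇ = 1060 W.
Extra = (COP − 1)·Ẇ = 21280 W.

21280 W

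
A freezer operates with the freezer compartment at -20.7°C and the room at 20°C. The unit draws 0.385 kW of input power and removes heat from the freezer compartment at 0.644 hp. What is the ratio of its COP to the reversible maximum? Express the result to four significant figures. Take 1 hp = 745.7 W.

0.2011

Converting, Q̇_C = 0.6440 hp = 0.4802 kW, so COP_actual = Q̇_C/Ẇ = 0.4802/0.3850 = 1.247.
In absolute terms T_C = 252.45 K and T_H = 293.15 K, so ΔT = 40.70 K.
COP_Carnot = T_C/ΔT = 252.45/40.70 = 6.203.
η_II = COP_actual/COP_Carnot = 1.247/6.203 = 0.2011.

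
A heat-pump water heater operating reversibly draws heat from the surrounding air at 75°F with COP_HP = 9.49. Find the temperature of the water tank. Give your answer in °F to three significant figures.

138 °F

COP_HP = T_H/(T_H − T_C) rearranges to T_H = COP·T_C/(COP − 1).
With T_C = 297.04 K, T_H = 9.49 × 297.04/8.490 = 332.03 K.
Converting, 332.03 K = 137.98°F.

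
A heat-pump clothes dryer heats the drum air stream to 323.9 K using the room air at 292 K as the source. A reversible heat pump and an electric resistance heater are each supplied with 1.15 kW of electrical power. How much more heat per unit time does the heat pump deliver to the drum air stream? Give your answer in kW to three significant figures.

The reservoir spacing is ΔT = 323.9 − 292 = 31.90 K.
COP_Carnot = T_H/ΔT = 323.90/31.90 = 10.15.
The heat pump delivers Q̇_H = COP × Ẇ = 11.68 kW; the resistance heater delivers Ẇ = 1.150 kW.
Extra = (COP − 1)·Ẇ = 10.53 kW.

10.5 kW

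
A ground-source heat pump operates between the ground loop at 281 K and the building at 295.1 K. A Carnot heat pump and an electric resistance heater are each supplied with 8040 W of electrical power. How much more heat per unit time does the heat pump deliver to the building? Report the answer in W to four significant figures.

160200 W

The reservoir spacing is ΔT = 295.1 − 281 = 14.10 K.
COP_Carnot = T_H/ΔT = 295.10/14.10 = 20.93.
The heat pump delivers Q̇_H = COP × Ẇ = 168300 W; the resistance heater delivers Ẇ = 8040 W.
Extra = (COP − 1)·Ẇ = 160200 W.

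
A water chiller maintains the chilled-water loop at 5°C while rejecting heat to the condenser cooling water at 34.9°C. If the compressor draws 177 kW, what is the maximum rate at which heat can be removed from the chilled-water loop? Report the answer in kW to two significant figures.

In absolute terms T_C = 278.15 K and T_H = 308.05 K, so ΔT = 29.90 K.
COP_Carnot = T_C/ΔT = 278.15/29.90 = 9.303.
Q̇_max = COP_Carnot × Ẇ = 9.303 × 177.0 kW = 1647 kW.

1600 kW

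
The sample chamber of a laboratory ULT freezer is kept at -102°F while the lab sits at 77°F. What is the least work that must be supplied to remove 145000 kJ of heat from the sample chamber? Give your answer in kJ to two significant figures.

73000 kJ

In absolute terms T_C = 198.71 K and T_H = 298.15 K, so ΔT = 99.44 K.
The reversible limit is COP_R = T_C/ΔT = 1.998, so W_min = Q_C/COP = Q_C·ΔT/T_C.
W_min = 145000 × 99.44/198.71 = 72570 kJ.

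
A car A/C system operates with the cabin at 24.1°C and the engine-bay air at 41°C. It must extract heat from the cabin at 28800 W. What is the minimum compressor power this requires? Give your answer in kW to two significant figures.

In absolute terms T_C = 297.25 K and T_H = 314.15 K, so ΔT = 16.90 K.
COP_Carnot = T_C/ΔT = 297.25/16.90 = 17.59.
Ẇ_min = Q̇/COP_Carnot = 28800/17.59 = 1637 W = 1.637 kW.

1.6 kW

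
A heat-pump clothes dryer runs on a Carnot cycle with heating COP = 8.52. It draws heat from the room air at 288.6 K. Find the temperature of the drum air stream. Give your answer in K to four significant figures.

COP_HP = T_H/(T_H − T_C) rearranges to T_H = COP·T_C/(COP − 1).
With T_C = 288.60 K, T_H = 8.52 × 288.60/7.520 = 326.98 K.

327.0 K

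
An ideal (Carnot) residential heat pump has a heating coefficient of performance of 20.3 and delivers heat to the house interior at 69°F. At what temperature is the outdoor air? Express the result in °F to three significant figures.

COP_HP = T_H/(T_H − T_C) gives T_H − T_C = T_H/COP.
With T_H = 293.71 K, T_C = 293.71 × (1 − 1/20.3) = 279.24 K.
Converting, 279.24 K = 42.96°F.

43.0 °F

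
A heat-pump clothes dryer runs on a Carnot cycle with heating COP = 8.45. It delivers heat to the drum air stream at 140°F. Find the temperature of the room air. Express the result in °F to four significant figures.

69.03 °F

COP_HP = T_H/(T_H − T_C) gives T_H − T_C = T_H/COP.
With T_H = 333.15 K, T_C = 333.15 × (1 − 1/8.45) = 293.72 K.
Converting, 293.72 K = 69.03°F.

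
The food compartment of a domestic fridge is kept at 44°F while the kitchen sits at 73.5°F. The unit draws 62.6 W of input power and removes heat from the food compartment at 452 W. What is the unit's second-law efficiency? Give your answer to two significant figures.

0.42

COP_actual = Q̇_C/Ẇ = 452.0/62.60 = 7.220.
In absolute terms T_C = 279.82 K and T_H = 296.21 K, so ΔT = 16.39 K.
COP_Carnot = T_C/ΔT = 279.82/16.39 = 17.07.
η_II = COP_actual/COP_Carnot = 7.220/17.07 = 0.4229.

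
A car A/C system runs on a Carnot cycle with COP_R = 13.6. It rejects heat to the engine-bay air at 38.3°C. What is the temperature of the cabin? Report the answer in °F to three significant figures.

For a Carnot refrigerator COP_R = T_C/(T_H − T_C), so T_C = COP·T_H/(1 + COP).
With T_H = 311.45 K, T_C = 13.6 × 311.45/14.60 = 290.12 K.
Converting, 290.12 K = 62.54°F.

62.5 °F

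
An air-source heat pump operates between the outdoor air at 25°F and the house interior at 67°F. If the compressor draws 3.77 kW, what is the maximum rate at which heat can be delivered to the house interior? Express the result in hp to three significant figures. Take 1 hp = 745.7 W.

63.4 hp

In absolute terms T_C = 269.26 K and T_H = 292.59 K, so ΔT = 23.33 K.
COP_Carnot = T_H/ΔT = 292.59/23.33 = 12.54.
Q̇_max = COP_Carnot × Ẇ = 12.54 × 3.770 kW = 47.27 kW = 63.40 hp.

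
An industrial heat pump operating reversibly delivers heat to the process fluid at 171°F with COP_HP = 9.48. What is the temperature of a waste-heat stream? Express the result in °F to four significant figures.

104.5 °F

COP_HP = T_H/(T_H − T_C) gives T_H − T_C = T_H/COP.
With T_H = 350.37 K, T_C = 350.37 × (1 − 1/9.48) = 313.41 K.
Converting, 313.41 K = 104.47°F.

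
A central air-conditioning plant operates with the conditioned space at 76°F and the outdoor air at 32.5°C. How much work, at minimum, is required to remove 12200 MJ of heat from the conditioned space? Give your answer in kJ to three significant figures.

In absolute terms T_C = 297.59 K and T_H = 305.65 K, so ΔT = 8.056 K.
The reversible limit is COP_R = T_C/ΔT = 36.94, so W_min = Q_C/COP = Q_C·ΔT/T_C.
W_min = 12200 × 8.056/297.59 = 330.2 MJ = 330200 kJ.

330000 kJ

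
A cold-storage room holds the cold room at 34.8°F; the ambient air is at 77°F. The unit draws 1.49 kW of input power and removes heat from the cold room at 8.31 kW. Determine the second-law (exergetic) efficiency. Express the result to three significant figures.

0.476

COP_actual = Q̇_C/Ẇ = 8.310/1.490 = 5.577.
In absolute terms T_C = 274.71 K and T_H = 298.15 K, so ΔT = 23.44 K.
COP_Carnot = T_C/ΔT = 274.71/23.44 = 11.72.
η_II = COP_actual/COP_Carnot = 5.577/11.72 = 0.4760.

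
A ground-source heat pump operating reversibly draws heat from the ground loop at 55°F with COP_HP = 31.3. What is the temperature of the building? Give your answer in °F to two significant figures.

COP_HP = T_H/(T_H − T_C) rearranges to T_H = COP·T_C/(COP − 1).
With T_C = 285.93 K, T_H = 31.3 × 285.93/30.30 = 295.36 K.
Converting, 295.36 K = 71.99°F.

72 °F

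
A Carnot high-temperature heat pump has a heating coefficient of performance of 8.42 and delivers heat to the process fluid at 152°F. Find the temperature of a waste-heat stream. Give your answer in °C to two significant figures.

26 °C

COP_HP = T_H/(T_H − T_C) gives T_H − T_C = T_H/COP.
With T_H = 339.82 K, T_C = 339.82 × (1 − 1/8.42) = 299.46 K.
Converting, 299.46 K = 26.31°C.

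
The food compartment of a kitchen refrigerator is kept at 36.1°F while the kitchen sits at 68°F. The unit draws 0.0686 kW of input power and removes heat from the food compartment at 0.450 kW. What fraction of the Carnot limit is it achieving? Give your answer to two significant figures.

COP_actual = Q̇_C/Ẇ = 0.4500/0.06860 = 6.560.
In absolute terms T_C = 275.43 K and T_H = 293.15 K, so ΔT = 17.72 K.
COP_Carnot = T_C/ΔT = 275.43/17.72 = 15.54.
η_II = COP_actual/COP_Carnot = 6.560/15.54 = 0.4221.

0.42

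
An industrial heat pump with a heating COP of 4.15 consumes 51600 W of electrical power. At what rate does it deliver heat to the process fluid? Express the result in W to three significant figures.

214000 W

Q̇_H = COP_HP × Ẇ = 4.15 × 51600 = 214100 W.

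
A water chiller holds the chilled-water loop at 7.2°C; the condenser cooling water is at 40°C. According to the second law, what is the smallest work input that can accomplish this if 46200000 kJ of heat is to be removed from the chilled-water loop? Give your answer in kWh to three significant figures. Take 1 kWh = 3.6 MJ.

In absolute terms T_C = 280.35 K and T_H = 313.15 K, so ΔT = 32.80 K.
The reversible limit is COP_R = T_C/ΔT = 8.547, so W_min = Q_C/COP = Q_C·ΔT/T_C.
W_min = 46200000 × 32.80/280.35 = 5405000 kJ = 1501 kWh.

1500 kWh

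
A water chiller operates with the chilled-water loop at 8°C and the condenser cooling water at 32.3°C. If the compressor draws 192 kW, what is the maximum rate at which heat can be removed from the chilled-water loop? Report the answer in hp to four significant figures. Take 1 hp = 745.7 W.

2979 hp

In absolute terms T_C = 281.15 K and T_H = 305.45 K, so ΔT = 24.30 K.
COP_Carnot = T_C/ΔT = 281.15/24.30 = 11.57.
Q̇_max = COP_Carnot × Ẇ = 11.57 × 192.0 kW = 2221 kW = 2979 hp.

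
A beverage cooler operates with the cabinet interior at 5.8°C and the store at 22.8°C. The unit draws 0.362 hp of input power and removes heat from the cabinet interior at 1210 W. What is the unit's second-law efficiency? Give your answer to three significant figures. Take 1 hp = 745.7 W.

Converting, Q̇_C = 1210 W = 1.623 hp, so COP_actual = Q̇_C/Ẇ = 1.623/0.3620 = 4.482.
In absolute terms T_C = 278.95 K and T_H = 295.95 K, so ΔT = 17.00 K.
COP_Carnot = T_C/ΔT = 278.95/17.00 = 16.41.
η_II = COP_actual/COP_Carnot = 4.482/16.41 = 0.2732.

0.273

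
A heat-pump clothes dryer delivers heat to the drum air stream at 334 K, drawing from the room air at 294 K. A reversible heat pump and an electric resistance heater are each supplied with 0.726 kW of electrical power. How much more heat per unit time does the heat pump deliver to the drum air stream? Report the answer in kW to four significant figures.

5.336 kW

The reservoir spacing is ΔT = 334 − 294 = 40.00 K.
COP_Carnot = T_H/ΔT = 334.00/40.00 = 8.350.
The heat pump delivers Q̇_H = COP × Ẇ = 6.062 kW; the resistance heater delivers Ẇ = 0.7260 kW.
Extra = (COP − 1)·Ẇ = 5.336 kW.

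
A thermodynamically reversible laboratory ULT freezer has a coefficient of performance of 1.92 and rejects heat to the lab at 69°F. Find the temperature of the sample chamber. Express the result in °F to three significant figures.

For a Carnot refrigerator COP_R = T_C/(T_H − T_C), so T_C = COP·T_H/(1 + COP).
With T_H = 293.71 K, T_C = 1.92 × 293.71/2.920 = 193.12 K.
Converting, 193.12 K = -112.05°F.

-112 °F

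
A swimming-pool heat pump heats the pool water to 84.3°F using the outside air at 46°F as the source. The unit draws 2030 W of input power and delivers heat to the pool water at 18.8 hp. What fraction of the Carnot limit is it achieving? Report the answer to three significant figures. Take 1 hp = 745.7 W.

Converting, Q̇_H = 18.80 hp = 14020 W, so COP_actual = Q̇_H/Ẇ = 14020/2030 = 6.906.
In absolute terms T_C = 280.93 K and T_H = 302.21 K, so ΔT = 21.28 K.
COP_Carnot = T_H/ΔT = 302.21/21.28 = 14.20.
η_II = COP_actual/COP_Carnot = 6.906/14.20 = 0.4862.

0.486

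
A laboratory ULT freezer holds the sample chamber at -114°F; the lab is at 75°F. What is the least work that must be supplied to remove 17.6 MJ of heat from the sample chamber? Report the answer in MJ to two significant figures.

9.6 MJ

In absolute terms T_C = 192.04 K and T_H = 297.04 K, so ΔT = 105.0 K.
The reversible limit is COP_R = T_C/ΔT = 1.829, so W_min = Q_C/COP = Q_C·ΔT/T_C.
W_min = 17.60 × 105.0/192.04 = 9.623 MJ.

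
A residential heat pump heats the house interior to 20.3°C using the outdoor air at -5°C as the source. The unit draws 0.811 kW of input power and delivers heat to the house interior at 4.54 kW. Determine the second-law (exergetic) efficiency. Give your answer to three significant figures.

COP_actual = Q̇_H/Ẇ = 4.540/0.8110 = 5.598.
In absolute terms T_C = 268.15 K and T_H = 293.45 K, so ΔT = 25.30 K.
COP_Carnot = T_H/ΔT = 293.45/25.30 = 11.60.
η_II = COP_actual/COP_Carnot = 5.598/11.60 = 0.4826.

0.483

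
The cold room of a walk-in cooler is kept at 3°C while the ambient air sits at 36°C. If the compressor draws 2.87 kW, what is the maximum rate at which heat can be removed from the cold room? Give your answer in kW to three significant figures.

24.0 kW

In absolute terms T_C = 276.15 K and T_H = 309.15 K, so ΔT = 33.00 K.
COP_Carnot = T_C/ΔT = 276.15/33.00 = 8.368.
Q̇_max = COP_Carnot × Ẇ = 8.368 × 2.870 kW = 24.02 kW.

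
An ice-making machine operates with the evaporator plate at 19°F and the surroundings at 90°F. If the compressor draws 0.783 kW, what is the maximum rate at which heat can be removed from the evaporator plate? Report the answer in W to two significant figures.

In absolute terms T_C = 265.93 K and T_H = 305.37 K, so ΔT = 39.44 K.
COP_Carnot = T_C/ΔT = 265.93/39.44 = 6.742.
Q̇_max = COP_Carnot × Ẇ = 6.742 × 0.7830 kW = 5.279 kW = 5279 W.

5300 W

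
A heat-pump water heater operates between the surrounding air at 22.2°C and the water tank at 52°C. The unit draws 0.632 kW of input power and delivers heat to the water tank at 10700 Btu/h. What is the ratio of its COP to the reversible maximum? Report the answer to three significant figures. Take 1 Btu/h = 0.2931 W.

0.455

Converting, Q̇_H = 10700 Btu/h = 3.136 kW, so COP_actual = Q̇_H/Ẇ = 3.136/0.6320 = 4.962.
In absolute terms T_C = 295.35 K and T_H = 325.15 K, so ΔT = 29.80 K.
COP_Carnot = T_H/ΔT = 325.15/29.80 = 10.91.
η_II = COP_actual/COP_Carnot = 4.962/10.91 = 0.4548.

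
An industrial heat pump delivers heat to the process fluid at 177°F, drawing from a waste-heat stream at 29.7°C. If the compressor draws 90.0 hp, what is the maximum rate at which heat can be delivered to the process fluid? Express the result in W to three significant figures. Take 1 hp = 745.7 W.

In absolute terms T_C = 302.85 K and T_H = 353.71 K, so ΔT = 50.86 K.
COP_Carnot = T_H/ΔT = 353.71/50.86 = 6.955.
Q̇_max = COP_Carnot × Ẇ = 6.955 × 90.00 hp = 626.0 hp = 466800 W.

467000 W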